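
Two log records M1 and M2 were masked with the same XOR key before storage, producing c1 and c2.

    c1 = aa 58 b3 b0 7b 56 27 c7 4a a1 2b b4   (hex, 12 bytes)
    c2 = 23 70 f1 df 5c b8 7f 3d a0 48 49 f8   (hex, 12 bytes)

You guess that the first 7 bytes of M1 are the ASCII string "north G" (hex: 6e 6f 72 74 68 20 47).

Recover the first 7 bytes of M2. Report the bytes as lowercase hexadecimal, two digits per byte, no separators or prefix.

e747301b4fce1f

First, c1 ⊕ c2 = (M1 ⊕ K) ⊕ (M2 ⊕ K) = M1 ⊕ M2, so the key drops out. Then M2 = (M1 ⊕ M2) ⊕ M1 over the first 7 bytes.
byte 0: (aa ⊕ 23) ⊕ 6e = 89 ⊕ 6e = e7
byte 1: (58 ⊕ 70) ⊕ 6f = 28 ⊕ 6f = 47
byte 2: (b3 ⊕ f1) ⊕ 72 = 42 ⊕ 72 = 30
byte 3: (b0 ⊕ df) ⊕ 74 = 6f ⊕ 74 = 1b
byte 4: (7b ⊕ 5c) ⊕ 68 = 27 ⊕ 68 = 4f
byte 5: (56 ⊕ b8) ⊕ 20 = ee ⊕ 20 = ce
byte 6: (27 ⊕ 7f) ⊕ 47 = 58 ⊕ 47 = 1f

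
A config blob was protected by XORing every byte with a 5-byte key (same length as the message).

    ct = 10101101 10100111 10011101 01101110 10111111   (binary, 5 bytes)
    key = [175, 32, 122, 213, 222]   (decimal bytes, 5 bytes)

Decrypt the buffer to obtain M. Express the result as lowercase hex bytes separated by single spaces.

02 87 e7 bb 61

ad ⊕ af = 02
a7 ⊕ 20 = 87
9d ⊕ 7a = e7
6e ⊕ d5 = bb
bf ⊕ de = 61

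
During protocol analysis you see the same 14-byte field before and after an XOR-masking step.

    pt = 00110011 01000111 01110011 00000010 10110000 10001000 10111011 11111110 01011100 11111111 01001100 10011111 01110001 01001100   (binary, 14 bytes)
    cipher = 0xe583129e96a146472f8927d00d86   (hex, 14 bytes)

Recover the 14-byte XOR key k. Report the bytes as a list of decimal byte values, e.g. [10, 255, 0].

[214, 196, 97, 156, 38, 41, 253, 185, 115, 118, 107, 79, 124, 202]

Since cipher = pt ⊕ k, XORing both sides with pt gives k = pt ⊕ cipher.
byte 0: 33 ^ e5 = d6
byte 1: 47 ^ 83 = c4
byte 2: 73 ^ 12 = 61
byte 3: 02 ^ 9e = 9c
byte 4: b0 ^ 96 = 26
byte 5: 88 ^ a1 = 29
byte 6: bb ^ 46 = fd
byte 7: fe ^ 47 = b9
byte 8: 5c ^ 2f = 73
byte 9: ff ^ 89 = 76
byte 10: 4c ^ 27 = 6b
byte 11: 9f ^ d0 = 4f
byte 12: 71 ^ 0d = 7c
byte 13: 4c ^ 86 = ca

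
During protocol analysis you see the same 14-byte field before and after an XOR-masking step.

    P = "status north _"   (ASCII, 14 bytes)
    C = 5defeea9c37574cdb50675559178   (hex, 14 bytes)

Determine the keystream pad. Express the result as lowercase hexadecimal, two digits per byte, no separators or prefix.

2e9b8fddb60654a3da74013db127

Since C = P ⊕ pad, XORing both sides with P gives pad = P ⊕ C.
73 XOR 5d = 2e
74 XOR ef = 9b
61 XOR ee = 8f
74 XOR a9 = dd
75 XOR c3 = b6
73 XOR 75 = 06
20 XOR 74 = 54
6e XOR cd = a3
6f XOR b5 = da
72 XOR 06 = 74
74 XOR 75 = 01
68 XOR 55 = 3d
20 XOR 91 = b1
5f XOR 78 = 27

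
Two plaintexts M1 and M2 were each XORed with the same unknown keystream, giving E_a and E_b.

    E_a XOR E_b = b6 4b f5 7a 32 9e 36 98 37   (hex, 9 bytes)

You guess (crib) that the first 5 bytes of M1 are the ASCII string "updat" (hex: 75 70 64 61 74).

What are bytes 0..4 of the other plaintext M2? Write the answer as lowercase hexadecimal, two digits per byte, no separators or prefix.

c33b911b46

Since E_a ⊕ E_b = M1 ⊕ M2, XORing with the guessed M1 bytes yields the corresponding M2 bytes: M2 = (E_a ⊕ E_b) ⊕ M1.
10110110 xor 01110101 = 11000011
01001011 xor 01110000 = 00111011
11110101 xor 01100100 = 10010001
01111010 xor 01100001 = 00011011
00110010 xor 01110100 = 01000110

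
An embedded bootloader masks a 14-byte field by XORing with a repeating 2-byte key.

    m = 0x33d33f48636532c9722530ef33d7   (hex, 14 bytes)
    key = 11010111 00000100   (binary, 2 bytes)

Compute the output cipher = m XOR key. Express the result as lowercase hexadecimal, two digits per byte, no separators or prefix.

e4d7e84cb461e5cda521e7ebe4d3

The 2-byte key repeats, so the effective keystream is d7 04 d7 04 d7 04 d7 04 d7 04 d7 04 d7 04.
byte 0: 33 xor d7 = e4
byte 1: d3 xor 04 = d7
byte 2: 3f xor d7 = e8
byte 3: 48 xor 04 = 4c
byte 4: 63 xor d7 = b4
byte 5: 65 xor 04 = 61
byte 6: 32 xor d7 = e5
byte 7: c9 xor 04 = cd
byte 8: 72 xor d7 = a5
byte 9: 25 xor 04 = 21
byte 10: 30 xor d7 = e7
byte 11: ef xor 04 = eb
byte 12: 33 xor d7 = e4
byte 13: d7 xor 04 = d3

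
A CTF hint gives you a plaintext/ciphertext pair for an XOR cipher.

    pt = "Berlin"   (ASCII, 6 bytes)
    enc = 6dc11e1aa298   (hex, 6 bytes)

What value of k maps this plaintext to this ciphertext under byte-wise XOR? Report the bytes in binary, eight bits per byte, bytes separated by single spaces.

00101111 10100100 01101100 01110110 11001011 11110110

Since enc = pt ⊕ k, XORing both sides with pt gives k = pt ⊕ enc.
01000010 ^ 01101101 = 00101111
01100101 ^ 11000001 = 10100100
01110010 ^ 00011110 = 01101100
01101100 ^ 00011010 = 01110110
01101001 ^ 10100010 = 11001011
01101110 ^ 10011000 = 11110110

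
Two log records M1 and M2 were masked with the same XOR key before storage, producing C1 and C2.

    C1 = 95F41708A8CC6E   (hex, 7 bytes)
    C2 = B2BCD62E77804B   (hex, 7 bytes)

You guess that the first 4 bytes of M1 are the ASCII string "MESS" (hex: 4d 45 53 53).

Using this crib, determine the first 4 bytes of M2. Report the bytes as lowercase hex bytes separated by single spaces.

First, C1 ⊕ C2 = (M1 ⊕ K) ⊕ (M2 ⊕ K) = M1 ⊕ M2, so the key drops out. Then M2 = (M1 ⊕ M2) ⊕ M1 over the first 4 bytes.
byte 0: (95 xor b2) xor 4d = 27 xor 4d = 6a
byte 1: (f4 xor bc) xor 45 = 48 xor 45 = 0d
byte 2: (17 xor d6) xor 53 = c1 xor 53 = 92
byte 3: (08 xor 2e) xor 53 = 26 xor 53 = 75

6a 0d 92 75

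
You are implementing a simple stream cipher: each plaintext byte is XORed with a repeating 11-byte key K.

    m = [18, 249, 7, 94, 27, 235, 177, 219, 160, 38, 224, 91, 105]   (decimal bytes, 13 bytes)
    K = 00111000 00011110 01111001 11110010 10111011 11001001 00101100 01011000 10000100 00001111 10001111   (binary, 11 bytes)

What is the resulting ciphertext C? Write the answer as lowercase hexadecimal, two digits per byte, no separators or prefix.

2ae77eaca0229d8324296f6377

The 11-byte key repeats, so the effective keystream is 38 1e 79 f2 bb c9 2c 58 84 0f 8f 38 1e.
byte 0: 12 ^ 38 = 2a
byte 1: f9 ^ 1e = e7
byte 2: 07 ^ 79 = 7e
byte 3: 5e ^ f2 = ac
byte 4: 1b ^ bb = a0
byte 5: eb ^ c9 = 22
byte 6: b1 ^ 2c = 9d
byte 7: db ^ 58 = 83
byte 8: a0 ^ 84 = 24
byte 9: 26 ^ 0f = 29
byte 10: e0 ^ 8f = 6f
byte 11: 5b ^ 38 = 63
byte 12: 69 ^ 1e = 77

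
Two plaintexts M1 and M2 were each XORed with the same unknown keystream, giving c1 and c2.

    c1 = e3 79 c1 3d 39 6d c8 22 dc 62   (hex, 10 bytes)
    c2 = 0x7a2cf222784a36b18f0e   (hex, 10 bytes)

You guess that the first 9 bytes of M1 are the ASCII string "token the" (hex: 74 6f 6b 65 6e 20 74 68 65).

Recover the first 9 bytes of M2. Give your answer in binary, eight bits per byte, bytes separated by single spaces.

First, c1 ⊕ c2 = (M1 ⊕ K) ⊕ (M2 ⊕ K) = M1 ⊕ M2, so the key drops out. Then M2 = (M1 ⊕ M2) ⊕ M1 over the first 9 bytes.
byte 0: (e3 xor 7a) xor 74 = 99 xor 74 = ed
byte 1: (79 xor 2c) xor 6f = 55 xor 6f = 3a
byte 2: (c1 xor f2) xor 6b = 33 xor 6b = 58
byte 3: (3d xor 22) xor 65 = 1f xor 65 = 7a
byte 4: (39 xor 78) xor 6e = 41 xor 6e = 2f
byte 5: (6d xor 4a) xor 20 = 27 xor 20 = 07
byte 6: (c8 xor 36) xor 74 = fe xor 74 = 8a
byte 7: (22 xor b1) xor 68 = 93 xor 68 = fb
byte 8: (dc xor 8f) xor 65 = 53 xor 65 = 36

11101101 00111010 01011000 01111010 00101111 00000111 10001010 11111011 00110110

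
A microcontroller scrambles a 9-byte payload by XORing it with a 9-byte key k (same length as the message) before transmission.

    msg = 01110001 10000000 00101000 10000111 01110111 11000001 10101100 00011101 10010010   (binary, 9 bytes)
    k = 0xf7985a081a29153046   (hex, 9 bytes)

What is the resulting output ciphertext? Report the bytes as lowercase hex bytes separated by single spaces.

86 18 72 8f 6d e8 b9 2d d4

byte 0: 71 xor f7 = 86
byte 1: 80 xor 98 = 18
byte 2: 28 xor 5a = 72
byte 3: 87 xor 08 = 8f
byte 4: 77 xor 1a = 6d
byte 5: c1 xor 29 = e8
byte 6: ac xor 15 = b9
byte 7: 1d xor 30 = 2d
byte 8: 92 xor 46 = d4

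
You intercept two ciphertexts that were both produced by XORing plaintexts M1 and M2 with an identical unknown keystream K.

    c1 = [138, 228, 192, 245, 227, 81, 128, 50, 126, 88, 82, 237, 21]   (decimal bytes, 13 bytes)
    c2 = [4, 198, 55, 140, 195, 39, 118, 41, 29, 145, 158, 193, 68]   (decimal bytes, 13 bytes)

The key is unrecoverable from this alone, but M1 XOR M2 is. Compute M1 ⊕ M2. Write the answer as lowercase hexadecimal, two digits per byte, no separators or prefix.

c1 ⊕ c2 = (M1 ⊕ K) ⊕ (M2 ⊕ K) = M1 ⊕ M2 — the shared key cancels under XOR.
138 ^   4 = 142
228 ^ 198 =  34
192 ^  55 = 247
245 ^ 140 = 121
227 ^ 195 =  32
 81 ^  39 = 118
128 ^ 118 = 246
 50 ^  41 =  27
126 ^  29 =  99
 88 ^ 145 = 201
 82 ^ 158 = 204
237 ^ 193 =  44
 21 ^  68 =  81

8e22f7792076f61b63c9cc2c51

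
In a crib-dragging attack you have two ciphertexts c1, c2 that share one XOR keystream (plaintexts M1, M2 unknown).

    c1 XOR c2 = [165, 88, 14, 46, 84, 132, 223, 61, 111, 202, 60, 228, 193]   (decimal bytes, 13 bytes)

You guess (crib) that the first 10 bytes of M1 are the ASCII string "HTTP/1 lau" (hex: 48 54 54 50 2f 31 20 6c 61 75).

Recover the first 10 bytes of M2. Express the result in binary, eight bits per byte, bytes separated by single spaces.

11101101 00001100 01011010 01111110 01111011 10110101 11111111 01010001 00001110 10111111

Since c1 ⊕ c2 = M1 ⊕ M2, XORing with the guessed M1 bytes yields the corresponding M2 bytes: M2 = (c1 ⊕ c2) ⊕ M1.
a5 XOR 48 = ed
58 XOR 54 = 0c
0e XOR 54 = 5a
2e XOR 50 = 7e
54 XOR 2f = 7b
84 XOR 31 = b5
df XOR 20 = ff
3d XOR 6c = 51
6f XOR 61 = 0e
ca XOR 75 = bf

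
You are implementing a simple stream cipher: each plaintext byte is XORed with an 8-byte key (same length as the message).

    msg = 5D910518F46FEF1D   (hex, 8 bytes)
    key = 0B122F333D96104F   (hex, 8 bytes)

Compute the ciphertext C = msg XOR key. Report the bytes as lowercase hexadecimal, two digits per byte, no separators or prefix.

56832a2bc9f9ff52

XOR is its own inverse, so applying the key byte-wise gives the result directly.
byte 0: 01011101 ⊕ 00001011 = 01010110
byte 1: 10010001 ⊕ 00010010 = 10000011
byte 2: 00000101 ⊕ 00101111 = 00101010
byte 3: 00011000 ⊕ 00110011 = 00101011
byte 4: 11110100 ⊕ 00111101 = 11001001
byte 5: 01101111 ⊕ 10010110 = 11111001
byte 6: 11101111 ⊕ 00010000 = 11111111
byte 7: 00011101 ⊕ 01001111 = 01010010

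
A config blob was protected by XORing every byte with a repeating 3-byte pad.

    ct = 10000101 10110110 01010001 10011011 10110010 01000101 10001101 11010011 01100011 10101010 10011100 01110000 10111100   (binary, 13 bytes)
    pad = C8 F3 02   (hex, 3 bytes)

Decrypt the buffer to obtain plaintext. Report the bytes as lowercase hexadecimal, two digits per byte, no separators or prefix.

The 3-byte key repeats, so the effective keystream is c8 f3 02 c8 f3 02 c8 f3 02 c8 f3 02 c8.
byte 0: 133 ^ 200 =  77
byte 1: 182 ^ 243 =  69
byte 2:  81 ^   2 =  83
byte 3: 155 ^ 200 =  83
byte 4: 178 ^ 243 =  65
byte 5:  69 ^   2 =  71
byte 6: 141 ^ 200 =  69
byte 7: 211 ^ 243 =  32
byte 8:  99 ^   2 =  97
byte 9: 170 ^ 200 =  98
byte 10: 156 ^ 243 = 111
byte 11: 112 ^   2 = 114
byte 12: 188 ^ 200 = 116

4d4553534147452061626f7274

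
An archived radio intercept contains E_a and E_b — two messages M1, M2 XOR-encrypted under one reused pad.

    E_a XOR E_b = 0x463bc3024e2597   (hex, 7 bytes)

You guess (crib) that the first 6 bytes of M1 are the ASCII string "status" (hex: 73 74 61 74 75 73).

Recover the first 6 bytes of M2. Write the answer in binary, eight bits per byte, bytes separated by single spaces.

Since E_a ⊕ E_b = M1 ⊕ M2, XORing with the guessed M1 bytes yields the corresponding M2 bytes: M2 = (E_a ⊕ E_b) ⊕ M1.
byte 0: 01000110 xor 01110011 = 00110101
byte 1: 00111011 xor 01110100 = 01001111
byte 2: 11000011 xor 01100001 = 10100010
byte 3: 00000010 xor 01110100 = 01110110
byte 4: 01001110 xor 01110101 = 00111011
byte 5: 00100101 xor 01110011 = 01010110

00110101 01001111 10100010 01110110 00111011 01010110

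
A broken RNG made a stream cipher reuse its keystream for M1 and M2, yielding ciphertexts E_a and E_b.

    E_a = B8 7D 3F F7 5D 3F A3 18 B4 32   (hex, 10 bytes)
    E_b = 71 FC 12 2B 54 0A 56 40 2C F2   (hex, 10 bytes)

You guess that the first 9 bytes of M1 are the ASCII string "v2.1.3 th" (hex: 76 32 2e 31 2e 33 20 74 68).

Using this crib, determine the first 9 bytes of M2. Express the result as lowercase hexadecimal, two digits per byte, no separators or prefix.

First, E_a ⊕ E_b = (M1 ⊕ K) ⊕ (M2 ⊕ K) = M1 ⊕ M2, so the key drops out. Then M2 = (M1 ⊕ M2) ⊕ M1 over the first 9 bytes.
byte 0: (b8 XOR 71) XOR 76 = c9 XOR 76 = bf
byte 1: (7d XOR fc) XOR 32 = 81 XOR 32 = b3
byte 2: (3f XOR 12) XOR 2e = 2d XOR 2e = 03
byte 3: (f7 XOR 2b) XOR 31 = dc XOR 31 = ed
byte 4: (5d XOR 54) XOR 2e = 09 XOR 2e = 27
byte 5: (3f XOR 0a) XOR 33 = 35 XOR 33 = 06
byte 6: (a3 XOR 56) XOR 20 = f5 XOR 20 = d5
byte 7: (18 XOR 40) XOR 74 = 58 XOR 74 = 2c
byte 8: (b4 XOR 2c) XOR 68 = 98 XOR 68 = f0

bfb303ed2706d52cf0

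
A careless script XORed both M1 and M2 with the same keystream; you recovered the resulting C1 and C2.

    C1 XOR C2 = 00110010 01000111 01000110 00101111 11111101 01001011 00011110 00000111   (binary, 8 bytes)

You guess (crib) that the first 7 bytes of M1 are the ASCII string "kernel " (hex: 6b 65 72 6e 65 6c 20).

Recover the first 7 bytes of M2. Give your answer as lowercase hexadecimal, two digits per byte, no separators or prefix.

5922344198273e

Since C1 ⊕ C2 = M1 ⊕ M2, XORing with the guessed M1 bytes yields the corresponding M2 bytes: M2 = (C1 ⊕ C2) ⊕ M1.
byte 0: 32 xor 6b = 59
byte 1: 47 xor 65 = 22
byte 2: 46 xor 72 = 34
byte 3: 2f xor 6e = 41
byte 4: fd xor 65 = 98
byte 5: 4b xor 6c = 27
byte 6: 1e xor 20 = 3e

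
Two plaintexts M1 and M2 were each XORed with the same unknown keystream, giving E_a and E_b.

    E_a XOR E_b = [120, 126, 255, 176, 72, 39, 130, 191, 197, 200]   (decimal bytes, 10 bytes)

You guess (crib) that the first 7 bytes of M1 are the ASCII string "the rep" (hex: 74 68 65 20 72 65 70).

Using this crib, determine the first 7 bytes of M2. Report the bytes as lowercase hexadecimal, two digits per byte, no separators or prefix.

0c169a903a42f2

Since E_a ⊕ E_b = M1 ⊕ M2, XORing with the guessed M1 bytes yields the corresponding M2 bytes: M2 = (E_a ⊕ E_b) ⊕ M1.
120 ⊕ 116 =  12
126 ⊕ 104 =  22
255 ⊕ 101 = 154
176 ⊕  32 = 144
 72 ⊕ 114 =  58
 39 ⊕ 101 =  66
130 ⊕ 112 = 242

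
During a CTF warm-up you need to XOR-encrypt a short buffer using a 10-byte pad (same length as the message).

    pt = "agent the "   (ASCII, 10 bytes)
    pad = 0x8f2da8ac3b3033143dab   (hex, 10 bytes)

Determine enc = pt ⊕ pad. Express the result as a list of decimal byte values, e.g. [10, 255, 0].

XOR is its own inverse, so applying the key byte-wise gives the result directly.
byte 0: 61 xor 8f = ee
byte 1: 67 xor 2d = 4a
byte 2: 65 xor a8 = cd
byte 3: 6e xor ac = c2
byte 4: 74 xor 3b = 4f
byte 5: 20 xor 30 = 10
byte 6: 74 xor 33 = 47
byte 7: 68 xor 14 = 7c
byte 8: 65 xor 3d = 58
byte 9: 20 xor ab = 8b

[238, 74, 205, 194, 79, 16, 71, 124, 88, 139]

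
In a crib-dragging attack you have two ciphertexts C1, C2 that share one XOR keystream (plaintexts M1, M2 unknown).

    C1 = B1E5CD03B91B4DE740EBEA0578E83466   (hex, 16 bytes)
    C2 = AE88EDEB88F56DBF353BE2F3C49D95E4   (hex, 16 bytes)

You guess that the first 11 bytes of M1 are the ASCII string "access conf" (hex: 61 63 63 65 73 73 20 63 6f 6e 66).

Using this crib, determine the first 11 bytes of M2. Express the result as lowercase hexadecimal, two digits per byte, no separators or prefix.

First, C1 ⊕ C2 = (M1 ⊕ K) ⊕ (M2 ⊕ K) = M1 ⊕ M2, so the key drops out. Then M2 = (M1 ⊕ M2) ⊕ M1 over the first 11 bytes.
byte 0: (b1 XOR ae) XOR 61 = 1f XOR 61 = 7e
byte 1: (e5 XOR 88) XOR 63 = 6d XOR 63 = 0e
byte 2: (cd XOR ed) XOR 63 = 20 XOR 63 = 43
byte 3: (03 XOR eb) XOR 65 = e8 XOR 65 = 8d
byte 4: (b9 XOR 88) XOR 73 = 31 XOR 73 = 42
byte 5: (1b XOR f5) XOR 73 = ee XOR 73 = 9d
byte 6: (4d XOR 6d) XOR 20 = 20 XOR 20 = 00
byte 7: (e7 XOR bf) XOR 63 = 58 XOR 63 = 3b
byte 8: (40 XOR 35) XOR 6f = 75 XOR 6f = 1a
byte 9: (eb XOR 3b) XOR 6e = d0 XOR 6e = be
byte 10: (ea XOR e2) XOR 66 = 08 XOR 66 = 6e

7e0e438d429d003b1abe6e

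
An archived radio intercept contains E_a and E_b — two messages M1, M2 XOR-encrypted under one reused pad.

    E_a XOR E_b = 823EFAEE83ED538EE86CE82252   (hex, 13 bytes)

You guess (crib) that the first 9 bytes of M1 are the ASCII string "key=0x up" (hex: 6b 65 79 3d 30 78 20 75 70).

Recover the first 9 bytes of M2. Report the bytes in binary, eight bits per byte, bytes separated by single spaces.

Since E_a ⊕ E_b = M1 ⊕ M2, XORing with the guessed M1 bytes yields the corresponding M2 bytes: M2 = (E_a ⊕ E_b) ⊕ M1.
82 XOR 6b = e9
3e XOR 65 = 5b
fa XOR 79 = 83
ee XOR 3d = d3
83 XOR 30 = b3
ed XOR 78 = 95
53 XOR 20 = 73
8e XOR 75 = fb
e8 XOR 70 = 98

11101001 01011011 10000011 11010011 10110011 10010101 01110011 11111011 10011000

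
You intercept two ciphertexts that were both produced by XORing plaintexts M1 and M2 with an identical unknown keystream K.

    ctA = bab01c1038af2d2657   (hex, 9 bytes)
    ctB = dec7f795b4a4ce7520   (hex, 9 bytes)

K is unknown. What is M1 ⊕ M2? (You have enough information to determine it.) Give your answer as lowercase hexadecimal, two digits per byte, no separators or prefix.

6477eb858c0be35377

ctA ⊕ ctB = (M1 ⊕ K) ⊕ (M2 ⊕ K) = M1 ⊕ M2 — the shared key cancels under XOR.
byte 0: ba ⊕ de = 64
byte 1: b0 ⊕ c7 = 77
byte 2: 1c ⊕ f7 = eb
byte 3: 10 ⊕ 95 = 85
byte 4: 38 ⊕ b4 = 8c
byte 5: af ⊕ a4 = 0b
byte 6: 2d ⊕ ce = e3
byte 7: 26 ⊕ 75 = 53
byte 8: 57 ⊕ 20 = 77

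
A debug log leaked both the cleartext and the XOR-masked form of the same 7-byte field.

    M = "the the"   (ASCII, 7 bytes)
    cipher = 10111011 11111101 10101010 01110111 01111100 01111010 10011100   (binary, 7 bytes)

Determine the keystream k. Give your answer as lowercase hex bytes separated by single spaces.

cf 95 cf 57 08 12 f9

Since cipher = M ⊕ k, XORing both sides with M gives k = M ⊕ cipher.
byte 0: 01110100 ⊕ 10111011 = 11001111
byte 1: 01101000 ⊕ 11111101 = 10010101
byte 2: 01100101 ⊕ 10101010 = 11001111
byte 3: 00100000 ⊕ 01110111 = 01010111
byte 4: 01110100 ⊕ 01111100 = 00001000
byte 5: 01101000 ⊕ 01111010 = 00010010
byte 6: 01100101 ⊕ 10011100 = 11111001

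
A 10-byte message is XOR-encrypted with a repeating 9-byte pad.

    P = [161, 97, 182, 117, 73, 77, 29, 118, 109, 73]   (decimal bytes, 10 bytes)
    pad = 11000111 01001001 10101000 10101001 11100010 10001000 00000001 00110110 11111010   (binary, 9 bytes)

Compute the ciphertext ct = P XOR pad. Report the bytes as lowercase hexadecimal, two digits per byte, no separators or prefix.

The 9-byte key repeats, so the effective keystream is c7 49 a8 a9 e2 88 01 36 fa c7.
byte 0: 161 XOR 199 = 102
byte 1:  97 XOR  73 =  40
byte 2: 182 XOR 168 =  30
byte 3: 117 XOR 169 = 220
byte 4:  73 XOR 226 = 171
byte 5:  77 XOR 136 = 197
byte 6:  29 XOR   1 =  28
byte 7: 118 XOR  54 =  64
byte 8: 109 XOR 250 = 151
byte 9:  73 XOR 199 = 142

66281edcabc51c40978e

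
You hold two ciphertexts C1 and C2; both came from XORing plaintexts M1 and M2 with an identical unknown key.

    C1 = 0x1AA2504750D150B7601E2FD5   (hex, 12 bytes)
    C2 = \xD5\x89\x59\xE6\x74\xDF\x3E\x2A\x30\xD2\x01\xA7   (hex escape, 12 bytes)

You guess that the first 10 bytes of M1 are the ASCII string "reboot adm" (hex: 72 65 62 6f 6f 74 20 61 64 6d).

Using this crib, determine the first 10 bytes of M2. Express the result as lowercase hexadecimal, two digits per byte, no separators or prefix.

bd4e6bce4b7a4efc34a1

First, C1 ⊕ C2 = (M1 ⊕ K) ⊕ (M2 ⊕ K) = M1 ⊕ M2, so the key drops out. Then M2 = (M1 ⊕ M2) ⊕ M1 over the first 10 bytes.
byte 0: (1a ^ d5) ^ 72 = cf ^ 72 = bd
byte 1: (a2 ^ 89) ^ 65 = 2b ^ 65 = 4e
byte 2: (50 ^ 59) ^ 62 = 09 ^ 62 = 6b
byte 3: (47 ^ e6) ^ 6f = a1 ^ 6f = ce
byte 4: (50 ^ 74) ^ 6f = 24 ^ 6f = 4b
byte 5: (d1 ^ df) ^ 74 = 0e ^ 74 = 7a
byte 6: (50 ^ 3e) ^ 20 = 6e ^ 20 = 4e
byte 7: (b7 ^ 2a) ^ 61 = 9d ^ 61 = fc
byte 8: (60 ^ 30) ^ 64 = 50 ^ 64 = 34
byte 9: (1e ^ d2) ^ 6d = cc ^ 6d = a1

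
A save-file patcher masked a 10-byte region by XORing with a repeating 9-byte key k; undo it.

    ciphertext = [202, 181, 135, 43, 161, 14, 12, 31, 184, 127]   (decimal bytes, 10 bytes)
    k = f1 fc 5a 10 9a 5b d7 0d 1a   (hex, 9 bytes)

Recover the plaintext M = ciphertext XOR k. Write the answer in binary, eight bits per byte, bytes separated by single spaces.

00111011 01001001 11011101 00111011 00111011 01010101 11011011 00010010 10100010 10001110

The 9-byte key repeats, so the effective keystream is f1 fc 5a 10 9a 5b d7 0d 1a f1.
byte 0: 202 ⊕ 241 =  59
byte 1: 181 ⊕ 252 =  73
byte 2: 135 ⊕  90 = 221
byte 3:  43 ⊕  16 =  59
byte 4: 161 ⊕ 154 =  59
byte 5:  14 ⊕  91 =  85
byte 6:  12 ⊕ 215 = 219
byte 7:  31 ⊕  13 =  18
byte 8: 184 ⊕  26 = 162
byte 9: 127 ⊕ 241 = 142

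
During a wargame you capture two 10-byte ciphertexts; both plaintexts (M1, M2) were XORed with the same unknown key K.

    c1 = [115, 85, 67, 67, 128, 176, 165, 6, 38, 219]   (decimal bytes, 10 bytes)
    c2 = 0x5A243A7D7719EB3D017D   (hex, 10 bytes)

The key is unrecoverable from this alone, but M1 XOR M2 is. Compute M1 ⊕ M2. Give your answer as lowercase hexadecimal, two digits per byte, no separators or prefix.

c1 ⊕ c2 = (M1 ⊕ K) ⊕ (M2 ⊕ K) = M1 ⊕ M2 — the shared key cancels under XOR.
73 xor 5a = 29
55 xor 24 = 71
43 xor 3a = 79
43 xor 7d = 3e
80 xor 77 = f7
b0 xor 19 = a9
a5 xor eb = 4e
06 xor 3d = 3b
26 xor 01 = 27
db xor 7d = a6

2971793ef7a94e3b27a6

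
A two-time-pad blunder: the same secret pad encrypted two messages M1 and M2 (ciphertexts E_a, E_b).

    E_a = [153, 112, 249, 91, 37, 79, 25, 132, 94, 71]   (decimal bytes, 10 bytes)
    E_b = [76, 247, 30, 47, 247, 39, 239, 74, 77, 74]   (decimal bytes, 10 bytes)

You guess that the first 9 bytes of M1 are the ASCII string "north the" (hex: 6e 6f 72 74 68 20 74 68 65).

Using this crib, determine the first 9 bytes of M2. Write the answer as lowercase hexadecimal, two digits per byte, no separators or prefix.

bbe89500ba4882a676

First, E_a ⊕ E_b = (M1 ⊕ K) ⊕ (M2 ⊕ K) = M1 ⊕ M2, so the key drops out. Then M2 = (M1 ⊕ M2) ⊕ M1 over the first 9 bytes.
byte 0: (99 ⊕ 4c) ⊕ 6e = d5 ⊕ 6e = bb
byte 1: (70 ⊕ f7) ⊕ 6f = 87 ⊕ 6f = e8
byte 2: (f9 ⊕ 1e) ⊕ 72 = e7 ⊕ 72 = 95
byte 3: (5b ⊕ 2f) ⊕ 74 = 74 ⊕ 74 = 00
byte 4: (25 ⊕ f7) ⊕ 68 = d2 ⊕ 68 = ba
byte 5: (4f ⊕ 27) ⊕ 20 = 68 ⊕ 20 = 48
byte 6: (19 ⊕ ef) ⊕ 74 = f6 ⊕ 74 = 82
byte 7: (84 ⊕ 4a) ⊕ 68 = ce ⊕ 68 = a6
byte 8: (5e ⊕ 4d) ⊕ 65 = 13 ⊕ 65 = 76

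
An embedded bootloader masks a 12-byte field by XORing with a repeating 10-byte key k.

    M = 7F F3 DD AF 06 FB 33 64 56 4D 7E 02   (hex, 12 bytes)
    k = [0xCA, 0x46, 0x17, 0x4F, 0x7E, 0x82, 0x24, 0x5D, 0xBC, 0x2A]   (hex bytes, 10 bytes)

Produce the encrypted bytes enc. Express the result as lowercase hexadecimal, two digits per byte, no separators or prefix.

b5b5cae078791739ea67b444

The 10-byte key repeats, so the effective keystream is ca 46 17 4f 7e 82 24 5d bc 2a ca 46.
byte 0: 7f ⊕ ca = b5
byte 1: f3 ⊕ 46 = b5
byte 2: dd ⊕ 17 = ca
byte 3: af ⊕ 4f = e0
byte 4: 06 ⊕ 7e = 78
byte 5: fb ⊕ 82 = 79
byte 6: 33 ⊕ 24 = 17
byte 7: 64 ⊕ 5d = 39
byte 8: 56 ⊕ bc = ea
byte 9: 4d ⊕ 2a = 67
byte 10: 7e ⊕ ca = b4
byte 11: 02 ⊕ 46 = 44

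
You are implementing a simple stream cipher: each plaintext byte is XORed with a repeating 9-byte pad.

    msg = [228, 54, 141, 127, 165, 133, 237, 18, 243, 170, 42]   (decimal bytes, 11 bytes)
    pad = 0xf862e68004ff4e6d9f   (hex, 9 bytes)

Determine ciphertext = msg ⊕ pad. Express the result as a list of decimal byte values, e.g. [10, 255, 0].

The 9-byte key repeats, so the effective keystream is f8 62 e6 80 04 ff 4e 6d 9f f8 62.
byte 0: e4 XOR f8 = 1c
byte 1: 36 XOR 62 = 54
byte 2: 8d XOR e6 = 6b
byte 3: 7f XOR 80 = ff
byte 4: a5 XOR 04 = a1
byte 5: 85 XOR ff = 7a
byte 6: ed XOR 4e = a3
byte 7: 12 XOR 6d = 7f
byte 8: f3 XOR 9f = 6c
byte 9: aa XOR f8 = 52
byte 10: 2a XOR 62 = 48

[28, 84, 107, 255, 161, 122, 163, 127, 108, 82, 72]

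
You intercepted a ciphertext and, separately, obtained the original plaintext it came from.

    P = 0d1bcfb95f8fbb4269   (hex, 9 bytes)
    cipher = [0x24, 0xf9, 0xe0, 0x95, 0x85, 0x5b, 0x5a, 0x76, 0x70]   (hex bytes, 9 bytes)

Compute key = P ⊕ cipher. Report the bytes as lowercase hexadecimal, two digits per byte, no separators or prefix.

29e22f2cdad4e13419

Since cipher = P ⊕ key, XORing both sides with P gives key = P ⊕ cipher.
byte 0: 0d ^ 24 = 29
byte 1: 1b ^ f9 = e2
byte 2: cf ^ e0 = 2f
byte 3: b9 ^ 95 = 2c
byte 4: 5f ^ 85 = da
byte 5: 8f ^ 5b = d4
byte 6: bb ^ 5a = e1
byte 7: 42 ^ 76 = 34
byte 8: 69 ^ 70 = 19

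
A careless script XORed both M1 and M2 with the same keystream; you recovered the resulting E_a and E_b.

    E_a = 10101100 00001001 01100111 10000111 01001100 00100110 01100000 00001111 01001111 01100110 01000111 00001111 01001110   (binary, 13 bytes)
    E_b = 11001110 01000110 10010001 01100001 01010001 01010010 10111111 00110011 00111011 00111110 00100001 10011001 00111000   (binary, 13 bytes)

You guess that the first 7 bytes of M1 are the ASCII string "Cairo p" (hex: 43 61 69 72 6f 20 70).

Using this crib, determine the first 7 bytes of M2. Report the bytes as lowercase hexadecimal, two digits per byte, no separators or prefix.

212e9f947254af

First, E_a ⊕ E_b = (M1 ⊕ K) ⊕ (M2 ⊕ K) = M1 ⊕ M2, so the key drops out. Then M2 = (M1 ⊕ M2) ⊕ M1 over the first 7 bytes.
byte 0: (ac xor ce) xor 43 = 62 xor 43 = 21
byte 1: (09 xor 46) xor 61 = 4f xor 61 = 2e
byte 2: (67 xor 91) xor 69 = f6 xor 69 = 9f
byte 3: (87 xor 61) xor 72 = e6 xor 72 = 94
byte 4: (4c xor 51) xor 6f = 1d xor 6f = 72
byte 5: (26 xor 52) xor 20 = 74 xor 20 = 54
byte 6: (60 xor bf) xor 70 = df xor 70 = af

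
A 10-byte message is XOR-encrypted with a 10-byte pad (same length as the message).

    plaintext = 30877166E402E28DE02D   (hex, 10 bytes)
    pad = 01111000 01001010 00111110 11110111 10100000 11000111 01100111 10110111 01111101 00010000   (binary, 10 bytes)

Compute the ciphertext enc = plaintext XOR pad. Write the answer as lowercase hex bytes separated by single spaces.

48 cd 4f 91 44 c5 85 3a 9d 3d

XOR is its own inverse, so applying the key byte-wise gives the result directly.
30 XOR 78 = 48
87 XOR 4a = cd
71 XOR 3e = 4f
66 XOR f7 = 91
e4 XOR a0 = 44
02 XOR c7 = c5
e2 XOR 67 = 85
8d XOR b7 = 3a
e0 XOR 7d = 9d
2d XOR 10 = 3d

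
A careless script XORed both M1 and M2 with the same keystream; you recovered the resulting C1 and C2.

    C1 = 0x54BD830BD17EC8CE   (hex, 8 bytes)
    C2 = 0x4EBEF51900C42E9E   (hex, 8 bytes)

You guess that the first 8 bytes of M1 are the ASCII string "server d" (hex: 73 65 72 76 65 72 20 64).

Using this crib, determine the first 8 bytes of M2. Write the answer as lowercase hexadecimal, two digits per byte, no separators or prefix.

69660464b4c8c634

First, C1 ⊕ C2 = (M1 ⊕ K) ⊕ (M2 ⊕ K) = M1 ⊕ M2, so the key drops out. Then M2 = (M1 ⊕ M2) ⊕ M1 over the first 8 bytes.
byte 0: (54 ^ 4e) ^ 73 = 1a ^ 73 = 69
byte 1: (bd ^ be) ^ 65 = 03 ^ 65 = 66
byte 2: (83 ^ f5) ^ 72 = 76 ^ 72 = 04
byte 3: (0b ^ 19) ^ 76 = 12 ^ 76 = 64
byte 4: (d1 ^ 00) ^ 65 = d1 ^ 65 = b4
byte 5: (7e ^ c4) ^ 72 = ba ^ 72 = c8
byte 6: (c8 ^ 2e) ^ 20 = e6 ^ 20 = c6
byte 7: (ce ^ 9e) ^ 64 = 50 ^ 64 = 34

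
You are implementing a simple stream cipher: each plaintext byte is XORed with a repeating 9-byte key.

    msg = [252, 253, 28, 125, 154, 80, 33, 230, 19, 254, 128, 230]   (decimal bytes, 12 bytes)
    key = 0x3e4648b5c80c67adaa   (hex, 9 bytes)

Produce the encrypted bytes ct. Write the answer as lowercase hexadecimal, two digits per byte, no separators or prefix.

The 9-byte key repeats, so the effective keystream is 3e 46 48 b5 c8 0c 67 ad aa 3e 46 48.
byte 0: fc ⊕ 3e = c2
byte 1: fd ⊕ 46 = bb
byte 2: 1c ⊕ 48 = 54
byte 3: 7d ⊕ b5 = c8
byte 4: 9a ⊕ c8 = 52
byte 5: 50 ⊕ 0c = 5c
byte 6: 21 ⊕ 67 = 46
byte 7: e6 ⊕ ad = 4b
byte 8: 13 ⊕ aa = b9
byte 9: fe ⊕ 3e = c0
byte 10: 80 ⊕ 46 = c6
byte 11: e6 ⊕ 48 = ae

c2bb54c8525c464bb9c0c6ae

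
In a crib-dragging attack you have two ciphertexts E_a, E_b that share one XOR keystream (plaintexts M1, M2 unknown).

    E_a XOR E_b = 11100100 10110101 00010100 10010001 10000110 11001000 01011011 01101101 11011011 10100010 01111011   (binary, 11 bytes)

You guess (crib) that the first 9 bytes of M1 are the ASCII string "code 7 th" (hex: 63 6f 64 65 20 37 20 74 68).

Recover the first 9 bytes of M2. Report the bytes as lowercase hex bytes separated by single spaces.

87 da 70 f4 a6 ff 7b 19 b3

Since E_a ⊕ E_b = M1 ⊕ M2, XORing with the guessed M1 bytes yields the corresponding M2 bytes: M2 = (E_a ⊕ E_b) ⊕ M1.
11100100 xor 01100011 = 10000111
10110101 xor 01101111 = 11011010
00010100 xor 01100100 = 01110000
10010001 xor 01100101 = 11110100
10000110 xor 00100000 = 10100110
11001000 xor 00110111 = 11111111
01011011 xor 00100000 = 01111011
01101101 xor 01110100 = 00011001
11011011 xor 01101000 = 10110011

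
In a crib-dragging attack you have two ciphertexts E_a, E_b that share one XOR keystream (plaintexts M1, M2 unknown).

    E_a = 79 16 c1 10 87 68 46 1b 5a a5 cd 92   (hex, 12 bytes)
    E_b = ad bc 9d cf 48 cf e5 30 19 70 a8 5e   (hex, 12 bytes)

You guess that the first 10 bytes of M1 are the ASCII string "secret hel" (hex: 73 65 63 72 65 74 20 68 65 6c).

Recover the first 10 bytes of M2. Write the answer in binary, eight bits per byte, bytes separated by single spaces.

10100111 11001111 00111111 10101101 10101010 11010011 10000011 01000011 00100110 10111001

First, E_a ⊕ E_b = (M1 ⊕ K) ⊕ (M2 ⊕ K) = M1 ⊕ M2, so the key drops out. Then M2 = (M1 ⊕ M2) ⊕ M1 over the first 10 bytes.
byte 0: (79 ⊕ ad) ⊕ 73 = d4 ⊕ 73 = a7
byte 1: (16 ⊕ bc) ⊕ 65 = aa ⊕ 65 = cf
byte 2: (c1 ⊕ 9d) ⊕ 63 = 5c ⊕ 63 = 3f
byte 3: (10 ⊕ cf) ⊕ 72 = df ⊕ 72 = ad
byte 4: (87 ⊕ 48) ⊕ 65 = cf ⊕ 65 = aa
byte 5: (68 ⊕ cf) ⊕ 74 = a7 ⊕ 74 = d3
byte 6: (46 ⊕ e5) ⊕ 20 = a3 ⊕ 20 = 83
byte 7: (1b ⊕ 30) ⊕ 68 = 2b ⊕ 68 = 43
byte 8: (5a ⊕ 19) ⊕ 65 = 43 ⊕ 65 = 26
byte 9: (a5 ⊕ 70) ⊕ 6c = d5 ⊕ 6c = b9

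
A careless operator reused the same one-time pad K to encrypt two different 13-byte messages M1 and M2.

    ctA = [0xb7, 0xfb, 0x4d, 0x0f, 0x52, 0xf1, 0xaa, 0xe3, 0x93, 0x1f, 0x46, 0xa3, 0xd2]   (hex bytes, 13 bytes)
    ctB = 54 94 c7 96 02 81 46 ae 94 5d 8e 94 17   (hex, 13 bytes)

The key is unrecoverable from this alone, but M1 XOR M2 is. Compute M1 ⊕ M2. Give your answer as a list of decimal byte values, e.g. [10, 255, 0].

[227, 111, 138, 153, 80, 112, 236, 77, 7, 66, 200, 55, 197]

ctA ⊕ ctB = (M1 ⊕ K) ⊕ (M2 ⊕ K) = M1 ⊕ M2 — the shared key cancels under XOR.
byte 0: 10110111 XOR 01010100 = 11100011
byte 1: 11111011 XOR 10010100 = 01101111
byte 2: 01001101 XOR 11000111 = 10001010
byte 3: 00001111 XOR 10010110 = 10011001
byte 4: 01010010 XOR 00000010 = 01010000
byte 5: 11110001 XOR 10000001 = 01110000
byte 6: 10101010 XOR 01000110 = 11101100
byte 7: 11100011 XOR 10101110 = 01001101
byte 8: 10010011 XOR 10010100 = 00000111
byte 9: 00011111 XOR 01011101 = 01000010
byte 10: 01000110 XOR 10001110 = 11001000
byte 11: 10100011 XOR 10010100 = 00110111
byte 12: 11010010 XOR 00010111 = 11000101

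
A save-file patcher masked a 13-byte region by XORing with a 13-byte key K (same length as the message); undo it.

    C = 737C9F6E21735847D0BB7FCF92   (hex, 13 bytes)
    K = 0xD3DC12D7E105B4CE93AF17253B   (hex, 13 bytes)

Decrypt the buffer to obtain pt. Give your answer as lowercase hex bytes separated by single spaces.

a0 a0 8d b9 c0 76 ec 89 43 14 68 ea a9

115 XOR 211 = 160
124 XOR 220 = 160
159 XOR  18 = 141
110 XOR 215 = 185
 33 XOR 225 = 192
115 XOR   5 = 118
 88 XOR 180 = 236
 71 XOR 206 = 137
208 XOR 147 =  67
187 XOR 175 =  20
127 XOR  23 = 104
207 XOR  37 = 234
146 XOR  59 = 169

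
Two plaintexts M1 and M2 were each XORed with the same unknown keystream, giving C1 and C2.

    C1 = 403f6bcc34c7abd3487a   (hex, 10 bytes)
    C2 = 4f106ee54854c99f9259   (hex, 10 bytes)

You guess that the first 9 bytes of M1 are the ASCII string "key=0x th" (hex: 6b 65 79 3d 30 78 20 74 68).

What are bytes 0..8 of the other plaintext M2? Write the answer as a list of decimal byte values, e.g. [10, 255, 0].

[100, 74, 124, 20, 76, 235, 66, 56, 178]

First, C1 ⊕ C2 = (M1 ⊕ K) ⊕ (M2 ⊕ K) = M1 ⊕ M2, so the key drops out. Then M2 = (M1 ⊕ M2) ⊕ M1 over the first 9 bytes.
byte 0: (40 ⊕ 4f) ⊕ 6b = 0f ⊕ 6b = 64
byte 1: (3f ⊕ 10) ⊕ 65 = 2f ⊕ 65 = 4a
byte 2: (6b ⊕ 6e) ⊕ 79 = 05 ⊕ 79 = 7c
byte 3: (cc ⊕ e5) ⊕ 3d = 29 ⊕ 3d = 14
byte 4: (34 ⊕ 48) ⊕ 30 = 7c ⊕ 30 = 4c
byte 5: (c7 ⊕ 54) ⊕ 78 = 93 ⊕ 78 = eb
byte 6: (ab ⊕ c9) ⊕ 20 = 62 ⊕ 20 = 42
byte 7: (d3 ⊕ 9f) ⊕ 74 = 4c ⊕ 74 = 38
byte 8: (48 ⊕ 92) ⊕ 68 = da ⊕ 68 = b2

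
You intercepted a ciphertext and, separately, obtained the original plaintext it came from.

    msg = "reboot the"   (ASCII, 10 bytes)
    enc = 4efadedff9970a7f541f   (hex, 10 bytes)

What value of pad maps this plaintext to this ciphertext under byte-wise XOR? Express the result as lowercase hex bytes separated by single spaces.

Since enc = msg ⊕ pad, XORing both sides with msg gives pad = msg ⊕ enc.
72 ^ 4e = 3c
65 ^ fa = 9f
62 ^ de = bc
6f ^ df = b0
6f ^ f9 = 96
74 ^ 97 = e3
20 ^ 0a = 2a
74 ^ 7f = 0b
68 ^ 54 = 3c
65 ^ 1f = 7a

3c 9f bc b0 96 e3 2a 0b 3c 7a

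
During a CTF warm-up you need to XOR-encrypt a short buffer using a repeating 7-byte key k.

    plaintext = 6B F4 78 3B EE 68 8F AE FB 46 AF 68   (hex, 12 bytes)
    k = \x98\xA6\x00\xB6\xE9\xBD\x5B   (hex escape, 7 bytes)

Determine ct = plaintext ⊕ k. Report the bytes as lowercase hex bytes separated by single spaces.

f3 52 78 8d 07 d5 d4 36 5d 46 19 81

The 7-byte key repeats, so the effective keystream is 98 a6 00 b6 e9 bd 5b 98 a6 00 b6 e9.
byte 0: 6b ^ 98 = f3
byte 1: f4 ^ a6 = 52
byte 2: 78 ^ 00 = 78
byte 3: 3b ^ b6 = 8d
byte 4: ee ^ e9 = 07
byte 5: 68 ^ bd = d5
byte 6: 8f ^ 5b = d4
byte 7: ae ^ 98 = 36
byte 8: fb ^ a6 = 5d
byte 9: 46 ^ 00 = 46
byte 10: af ^ b6 = 19
byte 11: 68 ^ e9 = 81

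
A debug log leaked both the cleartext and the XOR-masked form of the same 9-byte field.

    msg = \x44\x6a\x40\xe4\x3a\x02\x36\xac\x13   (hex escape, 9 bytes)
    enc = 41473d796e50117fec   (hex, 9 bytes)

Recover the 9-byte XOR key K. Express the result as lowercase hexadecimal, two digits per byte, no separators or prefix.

052d7d9d545227d3ff

Since enc = msg ⊕ K, XORing both sides with msg gives K = msg ⊕ enc.
byte 0: 44 ⊕ 41 = 05
byte 1: 6a ⊕ 47 = 2d
byte 2: 40 ⊕ 3d = 7d
byte 3: e4 ⊕ 79 = 9d
byte 4: 3a ⊕ 6e = 54
byte 5: 02 ⊕ 50 = 52
byte 6: 36 ⊕ 11 = 27
byte 7: ac ⊕ 7f = d3
byte 8: 13 ⊕ ec = ff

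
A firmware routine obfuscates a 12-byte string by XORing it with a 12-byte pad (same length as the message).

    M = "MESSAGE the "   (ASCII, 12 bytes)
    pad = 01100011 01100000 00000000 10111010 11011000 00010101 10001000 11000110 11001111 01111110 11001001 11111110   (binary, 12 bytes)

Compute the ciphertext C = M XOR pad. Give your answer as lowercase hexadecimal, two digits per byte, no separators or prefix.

XOR is its own inverse, so applying the key byte-wise gives the result directly.
byte 0: 4d ^ 63 = 2e
byte 1: 45 ^ 60 = 25
byte 2: 53 ^ 00 = 53
byte 3: 53 ^ ba = e9
byte 4: 41 ^ d8 = 99
byte 5: 47 ^ 15 = 52
byte 6: 45 ^ 88 = cd
byte 7: 20 ^ c6 = e6
byte 8: 74 ^ cf = bb
byte 9: 68 ^ 7e = 16
byte 10: 65 ^ c9 = ac
byte 11: 20 ^ fe = de

2e2553e99952cde6bb16acde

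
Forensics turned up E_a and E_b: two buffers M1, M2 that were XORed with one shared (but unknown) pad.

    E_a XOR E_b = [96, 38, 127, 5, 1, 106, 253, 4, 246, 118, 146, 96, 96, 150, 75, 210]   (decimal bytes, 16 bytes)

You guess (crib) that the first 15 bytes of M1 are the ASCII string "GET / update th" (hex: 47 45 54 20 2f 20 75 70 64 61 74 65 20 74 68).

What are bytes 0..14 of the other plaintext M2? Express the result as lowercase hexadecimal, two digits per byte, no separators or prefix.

Since E_a ⊕ E_b = M1 ⊕ M2, XORing with the guessed M1 bytes yields the corresponding M2 bytes: M2 = (E_a ⊕ E_b) ⊕ M1.
60 ⊕ 47 = 27
26 ⊕ 45 = 63
7f ⊕ 54 = 2b
05 ⊕ 20 = 25
01 ⊕ 2f = 2e
6a ⊕ 20 = 4a
fd ⊕ 75 = 88
04 ⊕ 70 = 74
f6 ⊕ 64 = 92
76 ⊕ 61 = 17
92 ⊕ 74 = e6
60 ⊕ 65 = 05
60 ⊕ 20 = 40
96 ⊕ 74 = e2
4b ⊕ 68 = 23

27632b252e4a88749217e60540e223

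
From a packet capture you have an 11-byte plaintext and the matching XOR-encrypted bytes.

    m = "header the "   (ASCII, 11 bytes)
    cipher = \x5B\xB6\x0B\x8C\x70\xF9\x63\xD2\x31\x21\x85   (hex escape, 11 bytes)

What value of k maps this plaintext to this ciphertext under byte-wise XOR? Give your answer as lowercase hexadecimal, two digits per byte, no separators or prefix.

Since cipher = m ⊕ k, XORing both sides with m gives k = m ⊕ cipher.
byte 0: 68 ^ 5b = 33
byte 1: 65 ^ b6 = d3
byte 2: 61 ^ 0b = 6a
byte 3: 64 ^ 8c = e8
byte 4: 65 ^ 70 = 15
byte 5: 72 ^ f9 = 8b
byte 6: 20 ^ 63 = 43
byte 7: 74 ^ d2 = a6
byte 8: 68 ^ 31 = 59
byte 9: 65 ^ 21 = 44
byte 10: 20 ^ 85 = a5

33d36ae8158b43a65944a5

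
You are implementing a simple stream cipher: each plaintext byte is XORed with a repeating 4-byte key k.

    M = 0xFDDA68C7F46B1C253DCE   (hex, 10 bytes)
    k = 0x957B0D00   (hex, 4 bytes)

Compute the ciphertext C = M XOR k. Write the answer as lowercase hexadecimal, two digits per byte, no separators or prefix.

The 4-byte key repeats, so the effective keystream is 95 7b 0d 00 95 7b 0d 00 95 7b.
byte 0: 253 XOR 149 = 104
byte 1: 218 XOR 123 = 161
byte 2: 104 XOR  13 = 101
byte 3: 199 XOR   0 = 199
byte 4: 244 XOR 149 =  97
byte 5: 107 XOR 123 =  16
byte 6:  28 XOR  13 =  17
byte 7:  37 XOR   0 =  37
byte 8:  61 XOR 149 = 168
byte 9: 206 XOR 123 = 181

68a165c761101125a8b5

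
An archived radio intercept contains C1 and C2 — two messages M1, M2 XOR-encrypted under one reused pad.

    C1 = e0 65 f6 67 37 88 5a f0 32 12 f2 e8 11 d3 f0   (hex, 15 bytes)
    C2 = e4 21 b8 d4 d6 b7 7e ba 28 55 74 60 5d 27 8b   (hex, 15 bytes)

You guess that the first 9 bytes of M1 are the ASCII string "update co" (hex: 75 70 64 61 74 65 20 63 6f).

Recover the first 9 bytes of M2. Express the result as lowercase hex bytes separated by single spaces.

71 34 2a d2 95 5a 04 29 75

First, C1 ⊕ C2 = (M1 ⊕ K) ⊕ (M2 ⊕ K) = M1 ⊕ M2, so the key drops out. Then M2 = (M1 ⊕ M2) ⊕ M1 over the first 9 bytes.
byte 0: (e0 ^ e4) ^ 75 = 04 ^ 75 = 71
byte 1: (65 ^ 21) ^ 70 = 44 ^ 70 = 34
byte 2: (f6 ^ b8) ^ 64 = 4e ^ 64 = 2a
byte 3: (67 ^ d4) ^ 61 = b3 ^ 61 = d2
byte 4: (37 ^ d6) ^ 74 = e1 ^ 74 = 95
byte 5: (88 ^ b7) ^ 65 = 3f ^ 65 = 5a
byte 6: (5a ^ 7e) ^ 20 = 24 ^ 20 = 04
byte 7: (f0 ^ ba) ^ 63 = 4a ^ 63 = 29
byte 8: (32 ^ 28) ^ 6f = 1a ^ 6f = 75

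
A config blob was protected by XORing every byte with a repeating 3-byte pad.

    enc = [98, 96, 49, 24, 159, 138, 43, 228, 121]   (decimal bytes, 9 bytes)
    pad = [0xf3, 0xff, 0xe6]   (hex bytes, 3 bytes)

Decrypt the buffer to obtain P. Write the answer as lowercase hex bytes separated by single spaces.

91 9f d7 eb 60 6c d8 1b 9f

The 3-byte key repeats, so the effective keystream is f3 ff e6 f3 ff e6 f3 ff e6.
byte 0: 62 XOR f3 = 91
byte 1: 60 XOR ff = 9f
byte 2: 31 XOR e6 = d7
byte 3: 18 XOR f3 = eb
byte 4: 9f XOR ff = 60
byte 5: 8a XOR e6 = 6c
byte 6: 2b XOR f3 = d8
byte 7: e4 XOR ff = 1b
byte 8: 79 XOR e6 = 9f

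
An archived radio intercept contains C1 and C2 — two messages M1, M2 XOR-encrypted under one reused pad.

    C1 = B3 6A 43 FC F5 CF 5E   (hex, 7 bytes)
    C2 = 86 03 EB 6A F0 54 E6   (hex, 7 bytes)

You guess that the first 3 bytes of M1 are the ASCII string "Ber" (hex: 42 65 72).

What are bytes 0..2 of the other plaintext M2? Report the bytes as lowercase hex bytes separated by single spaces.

First, C1 ⊕ C2 = (M1 ⊕ K) ⊕ (M2 ⊕ K) = M1 ⊕ M2, so the key drops out. Then M2 = (M1 ⊕ M2) ⊕ M1 over the first 3 bytes.
byte 0: (b3 ⊕ 86) ⊕ 42 = 35 ⊕ 42 = 77
byte 1: (6a ⊕ 03) ⊕ 65 = 69 ⊕ 65 = 0c
byte 2: (43 ⊕ eb) ⊕ 72 = a8 ⊕ 72 = da

77 0c da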